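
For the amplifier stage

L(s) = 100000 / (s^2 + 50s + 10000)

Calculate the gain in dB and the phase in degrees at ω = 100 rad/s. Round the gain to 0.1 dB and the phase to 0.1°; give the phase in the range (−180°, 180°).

26.0 dB, -90.0°

At s = jω = j100:
quadratic: (j100)² + 50·j100 + 10000 = 0 + j5000 → |·| ≈ 5000, ∠ ≈ 90.00°
|L| = 100000 / 5000 ≈ 20
Gain = 20 log₁₀(20) ≈ 26.02 dB
∠L = 0.00° − 90.00° = -90.00°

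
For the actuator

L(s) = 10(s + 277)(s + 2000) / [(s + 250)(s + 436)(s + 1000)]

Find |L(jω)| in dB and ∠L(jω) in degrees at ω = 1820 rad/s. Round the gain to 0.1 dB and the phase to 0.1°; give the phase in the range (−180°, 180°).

At s = jω = j1820:
zero (s+277): 277 + j1820 → |·| = √(277²+1820²) = √3389129 ≈ 1841, ∠ = arctan(1820/277) ≈ 81.35°
zero (s+2000): 2000 + j1820 → |·| = √(2000²+1820²) = √7312400 ≈ 2704.1, ∠ = arctan(1820/2000) ≈ 42.30°
pole (s+250): 250 + j1820 → |·| = √(250²+1820²) = √3374900 ≈ 1837.1, ∠ = arctan(1820/250) ≈ 82.18°
pole (s+436): 436 + j1820 → |·| = √(436²+1820²) = √3502496 ≈ 1871.5, ∠ = arctan(1820/436) ≈ 76.53°
pole (s+1000): 1000 + j1820 → |·| = √(1000²+1820²) = √4312400 ≈ 2076.6, ∠ = arctan(1820/1000) ≈ 61.21°
|L| = 10 · 4.9782e+06 / 7.1396e+09 ≈ 0.0069727
Gain = 20 log₁₀(0.0069727) ≈ -43.13 dB
∠L = 123.65° − 219.92° = -96.27°

-43.1 dB, -96.3°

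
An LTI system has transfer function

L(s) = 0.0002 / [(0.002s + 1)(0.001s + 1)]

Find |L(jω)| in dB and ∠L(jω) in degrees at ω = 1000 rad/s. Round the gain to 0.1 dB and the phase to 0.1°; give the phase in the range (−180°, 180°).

-84.0 dB, -108.4°

At ω = 1000 rad/s:
pole (1 + j1000·0.002) = 1 + j2 → |·| ≈ 2.2361, ∠ ≈ 63.43°
pole (1 + j1000·0.001) = 1 + j1 → |·| ≈ 1.4142, ∠ ≈ 45.00°
|L| = 0.0002 · 1 / (2.2361 · 1.4142) ≈ 6.3245e-05
Gain = 20 log₁₀(6.3245e-05) ≈ -83.98 dB
∠L = (0°) − (63.43° + 45.00°) = -108.43°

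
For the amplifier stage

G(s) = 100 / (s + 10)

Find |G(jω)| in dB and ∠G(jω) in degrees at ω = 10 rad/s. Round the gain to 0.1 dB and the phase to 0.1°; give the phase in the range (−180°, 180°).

Substitute s = j10:
Numerator: 100 = 100 + j0
Denominator: (j10) + 10 = 10 + j10
|N| = √(100² + 0²) ≈ 100, ∠N ≈ 0.00°
|D| = √(10² + 10²) ≈ 14.142, ∠D ≈ 45.00°
|G| = 100 / 14.142 ≈ 7.0711
Gain = 20 log₁₀(7.0711) ≈ 16.99 dB
∠G = 0.00° − 45.00° = -45.00°

17.0 dB, -45.0°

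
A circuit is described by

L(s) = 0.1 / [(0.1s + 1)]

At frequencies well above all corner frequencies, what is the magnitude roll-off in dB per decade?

Each pole contributes −20 dB/decade at high frequency; each zero contributes +20 dB/decade.
Net: 0 zero(s) − 1 pole(s) → -20 dB/decade.

-20 dB/decade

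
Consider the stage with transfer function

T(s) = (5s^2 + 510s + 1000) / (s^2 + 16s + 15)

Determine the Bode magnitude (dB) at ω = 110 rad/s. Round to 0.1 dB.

16.5 dB

Substitute s = j110:
Numerator: 5(j110)^2 + 510(j110) + 1000 = -59500 + j56100
Denominator: (j110)^2 + 16(j110) + 15 = -12085 + j1760
|N| = √(59500² + 56100²) ≈ 81777, ∠N ≈ 136.68°
|D| = √(12085² + 1760²) ≈ 12212, ∠D ≈ 171.71°
|T| = 81777 / 12212 ≈ 6.6964
Gain = 20 log₁₀(6.6964) ≈ 16.52 dB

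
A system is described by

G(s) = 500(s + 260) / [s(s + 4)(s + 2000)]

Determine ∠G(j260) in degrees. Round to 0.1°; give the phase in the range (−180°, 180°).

-141.5°

At s = jω = j260:
zero (s+260): 260 + j260 → |·| = √(260²+260²) = √135200 ≈ 367.7, ∠ = arctan(260/260) ≈ 45.00°
pole (s+4): 4 + j260 → |·| = √(4²+260²) = √67616 ≈ 260.03, ∠ = arctan(260/4) ≈ 89.12°
pole (s+2000): 2000 + j260 → |·| = √(2000²+260²) = √4067600 ≈ 2016.8, ∠ = arctan(260/2000) ≈ 7.41°
pole at origin: |s| = 260, ∠ = 90.00° (in denominator)
∠G = 45.00° − 186.53° = -141.53°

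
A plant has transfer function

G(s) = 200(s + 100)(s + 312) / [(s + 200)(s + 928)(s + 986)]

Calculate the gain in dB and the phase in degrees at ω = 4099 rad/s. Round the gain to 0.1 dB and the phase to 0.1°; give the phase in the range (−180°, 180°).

At s = jω = j4099:
zero (s+100): 100 + j4099 → |·| = √(100²+4099²) = √16811801 ≈ 4100.2, ∠ = arctan(4099/100) ≈ 88.60°
zero (s+312): 312 + j4099 → |·| = √(312²+4099²) = √16899145 ≈ 4110.9, ∠ = arctan(4099/312) ≈ 85.65°
pole (s+200): 200 + j4099 → |·| = √(200²+4099²) = √16841801 ≈ 4103.9, ∠ = arctan(4099/200) ≈ 87.21°
pole (s+928): 928 + j4099 → |·| = √(928²+4099²) = √17662985 ≈ 4202.7, ∠ = arctan(4099/928) ≈ 77.24°
pole (s+986): 986 + j4099 → |·| = √(986²+4099²) = √17773997 ≈ 4215.9, ∠ = arctan(4099/986) ≈ 76.47°
|G| = 200 · 1.6856e+07 / 7.2714e+10 ≈ 0.046362
Gain = 20 log₁₀(0.046362) ≈ -26.68 dB
∠G = 174.25° − 240.92° = -66.67°

-26.7 dB, -66.7°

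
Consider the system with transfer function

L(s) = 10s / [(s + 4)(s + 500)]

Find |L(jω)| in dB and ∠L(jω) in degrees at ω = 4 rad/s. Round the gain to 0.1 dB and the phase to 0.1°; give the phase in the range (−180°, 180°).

At s = jω = j4:
zero at origin: s = j4 → |·| = 4, ∠ = 90.00°
pole (s+4): 4 + j4 → |·| = √(4²+4²) = √32 ≈ 5.6569, ∠ = arctan(4/4) ≈ 45.00°
pole (s+500): 500 + j4 → |·| = √(500²+4²) = √250016 ≈ 500.02, ∠ = arctan(4/500) ≈ 0.46°
|L| = 10 · 4 / 2828.6 ≈ 0.014141
Gain = 20 log₁₀(0.014141) ≈ -36.99 dB
∠L = 90.00° − 45.46° = 44.54°

-37.0 dB, 44.5°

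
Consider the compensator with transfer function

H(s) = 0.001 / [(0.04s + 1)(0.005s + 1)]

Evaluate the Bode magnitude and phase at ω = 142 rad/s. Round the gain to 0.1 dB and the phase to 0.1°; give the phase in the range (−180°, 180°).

-77.0 dB, -115.4°

At ω = 142 rad/s:
pole (1 + j142·0.04) = 1 + j5.68 → |·| ≈ 5.7674, ∠ ≈ 80.02°
pole (1 + j142·0.005) = 1 + j0.71 → |·| ≈ 1.2264, ∠ ≈ 35.37°
|H| = 0.001 · 1 / (5.7674 · 1.2264) ≈ 0.00014138
Gain = 20 log₁₀(0.00014138) ≈ -76.99 dB
∠H = (0°) − (80.02° + 35.37°) = -115.39°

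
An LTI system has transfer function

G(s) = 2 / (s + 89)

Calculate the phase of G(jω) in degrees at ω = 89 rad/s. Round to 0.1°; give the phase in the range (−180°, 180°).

-45.0°

At s = jω = j89:
pole (s+89): 89 + j89 → |·| = √(89²+89²) = √15842 ≈ 125.87, ∠ = arctan(89/89) ≈ 45.00°
∠G = 0.00° − 45.00° = -45.00°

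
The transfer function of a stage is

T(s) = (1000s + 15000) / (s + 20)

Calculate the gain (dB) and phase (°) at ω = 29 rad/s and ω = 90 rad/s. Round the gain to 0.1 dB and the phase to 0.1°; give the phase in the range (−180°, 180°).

Substitute s = j29:
Numerator: 1000(j29) + 15000 = 15000 + j29000
Denominator: (j29) + 20 = 20 + j29
|N| = √(15000² + 29000²) ≈ 32650, ∠N ≈ 62.65°
|D| = √(20² + 29²) ≈ 35.228, ∠D ≈ 55.41°
|T| = 32650 / 35.228 ≈ 926.82
Gain = 20 log₁₀(926.82) ≈ 59.34 dB
∠T = 62.65° − 55.41° = 7.24°

Substitute s = j90:
Numerator: 1000(j90) + 15000 = 15000 + j90000
Denominator: (j90) + 20 = 20 + j90
|N| = √(15000² + 90000²) ≈ 91241, ∠N ≈ 80.54°
|D| = √(20² + 90²) ≈ 92.195, ∠D ≈ 77.47°
|T| = 91241 / 92.195 ≈ 989.65
Gain = 20 log₁₀(989.65) ≈ 59.91 dB
∠T = 80.54° − 77.47° = 3.07°

ω = 29: 59.3 dB, 7.2°; ω = 90: 59.9 dB, 3.1°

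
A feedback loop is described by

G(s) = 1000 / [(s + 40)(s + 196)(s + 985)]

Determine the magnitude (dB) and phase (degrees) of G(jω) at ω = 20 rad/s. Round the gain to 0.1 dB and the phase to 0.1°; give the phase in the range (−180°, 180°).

-78.8 dB, -33.6°

At s = jω = j20:
pole (s+40): 40 + j20 → |·| = √(40²+20²) = √2000 ≈ 44.721, ∠ = arctan(20/40) ≈ 26.57°
pole (s+196): 196 + j20 → |·| = √(196²+20²) = √38816 ≈ 197.02, ∠ = arctan(20/196) ≈ 5.83°
pole (s+985): 985 + j20 → |·| = √(985²+20²) = √970625 ≈ 985.2, ∠ = arctan(20/985) ≈ 1.16°
|G| = 1000 / 8.6805e+06 ≈ 0.0001152
Gain = 20 log₁₀(0.0001152) ≈ -78.77 dB
∠G = 0.00° − 33.56° = -33.56°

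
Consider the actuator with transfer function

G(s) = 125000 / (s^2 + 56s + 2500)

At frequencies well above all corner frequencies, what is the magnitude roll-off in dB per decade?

Each pole contributes −20 dB/decade at high frequency; each zero contributes +20 dB/decade.
Net: 0 zero(s) − 2 pole(s) → -40 dB/decade.

-40 dB/decade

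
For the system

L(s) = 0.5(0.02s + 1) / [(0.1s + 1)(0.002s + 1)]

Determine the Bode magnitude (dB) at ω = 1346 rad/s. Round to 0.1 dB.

-29.2 dB

At ω = 1346 rad/s:
zero (1 + j1346·0.02) = 1 + j26.92 → |·| ≈ 26.939, ∠ ≈ 87.87°
pole (1 + j1346·0.1) = 1 + j134.6 → |·| ≈ 134.6, ∠ ≈ 89.57°
pole (1 + j1346·0.002) = 1 + j2.692 → |·| ≈ 2.8717, ∠ ≈ 69.62°
|L| = 0.5 · 26.939 / (134.6 · 2.8717) ≈ 0.034847
Gain = 20 log₁₀(0.034847) ≈ -29.16 dB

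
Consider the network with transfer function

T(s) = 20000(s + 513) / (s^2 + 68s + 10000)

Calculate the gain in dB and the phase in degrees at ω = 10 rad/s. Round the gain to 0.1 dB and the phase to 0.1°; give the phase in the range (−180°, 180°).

60.3 dB, -2.8°

At s = jω = j10:
zero (s+513): 513 + j10 → |·| = √(513²+10²) = √263269 ≈ 513.1, ∠ = arctan(10/513) ≈ 1.12°
quadratic: (j10)² + 68·j10 + 10000 = 9900 + j680 → |·| ≈ 9923.3, ∠ ≈ 3.93°
|T| = 20000 · 513.1 / 9923.3 ≈ 1034.1
Gain = 20 log₁₀(1034.1) ≈ 60.29 dB
∠T = 1.12° − 3.93° = -2.81°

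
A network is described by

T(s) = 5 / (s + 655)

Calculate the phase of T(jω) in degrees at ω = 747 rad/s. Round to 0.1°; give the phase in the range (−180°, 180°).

Substitute s = j747:
Numerator: 5 = 5 + j0
Denominator: (j747) + 655 = 655 + j747
|N| = √(5² + 0²) ≈ 5, ∠N ≈ 0.00°
|D| = √(655² + 747²) ≈ 993.5, ∠D ≈ 48.75°
∠T = 0.00° − 48.75° = -48.75°

-48.8°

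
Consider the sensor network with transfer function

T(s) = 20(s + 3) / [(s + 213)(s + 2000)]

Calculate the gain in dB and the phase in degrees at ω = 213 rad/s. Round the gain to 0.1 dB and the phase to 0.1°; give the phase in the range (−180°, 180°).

-43.1 dB, 38.1°

At s = jω = j213:
zero (s+3): 3 + j213 → |·| = √(3²+213²) = √45378 ≈ 213.02, ∠ = arctan(213/3) ≈ 89.19°
pole (s+213): 213 + j213 → |·| = √(213²+213²) = √90738 ≈ 301.23, ∠ = arctan(213/213) ≈ 45.00°
pole (s+2000): 2000 + j213 → |·| = √(2000²+213²) = √4045369 ≈ 2011.3, ∠ = arctan(213/2000) ≈ 6.08°
|T| = 20 · 213.02 / 6.0586e+05 ≈ 0.007032
Gain = 20 log₁₀(0.007032) ≈ -43.06 dB
∠T = 89.19° − 51.08° = 38.11°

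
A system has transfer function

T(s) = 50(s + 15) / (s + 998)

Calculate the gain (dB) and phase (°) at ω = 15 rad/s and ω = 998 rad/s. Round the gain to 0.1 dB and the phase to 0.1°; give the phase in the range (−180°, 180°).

ω = 15: 0.5 dB, 44.1°; ω = 998: 31.0 dB, 44.1°

At s = jω = j15:
zero (s+15): 15 + j15 → |·| = √(15²+15²) = √450 ≈ 21.213, ∠ = arctan(15/15) ≈ 45.00°
pole (s+998): 998 + j15 → |·| = √(998²+15²) = √996229 ≈ 998.11, ∠ = arctan(15/998) ≈ 0.86°
|T| = 50 · 21.213 / 998.11 ≈ 1.0627
Gain = 20 log₁₀(1.0627) ≈ 0.53 dB
∠T = 45.00° − 0.86° = 44.14°

At s = jω = j998:
zero (s+15): 15 + j998 → |·| = √(15²+998²) = √996229 ≈ 998.11, ∠ = arctan(998/15) ≈ 89.14°
pole (s+998): 998 + j998 → |·| = √(998²+998²) = √1992008 ≈ 1411.4, ∠ = arctan(998/998) ≈ 45.00°
|T| = 50 · 998.11 / 1411.4 ≈ 35.359
Gain = 20 log₁₀(35.359) ≈ 30.97 dB
∠T = 89.14° − 45.00° = 44.14°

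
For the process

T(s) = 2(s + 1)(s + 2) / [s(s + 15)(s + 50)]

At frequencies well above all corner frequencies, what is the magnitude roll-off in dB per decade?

-20 dB/decade

Each pole contributes −20 dB/decade at high frequency; each zero contributes +20 dB/decade.
Net: 2 zero(s) − 3 pole(s) → -20 dB/decade.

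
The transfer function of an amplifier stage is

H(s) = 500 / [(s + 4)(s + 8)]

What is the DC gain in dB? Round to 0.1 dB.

H(0) = 500 / (4·8) = 15.625
20 log₁₀(15.625) ≈ 23.88 dB

23.9 dB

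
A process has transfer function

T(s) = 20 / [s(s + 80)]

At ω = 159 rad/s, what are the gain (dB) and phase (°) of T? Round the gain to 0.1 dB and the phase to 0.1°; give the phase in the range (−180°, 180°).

-63.0 dB, -153.3°

At s = jω = j159:
pole (s+80): 80 + j159 → |·| = √(80²+159²) = √31681 ≈ 177.99, ∠ = arctan(159/80) ≈ 63.29°
pole at origin: |s| = 159, ∠ = 90.00° (in denominator)
|T| = 20 / 28300 ≈ 0.00070671
Gain = 20 log₁₀(0.00070671) ≈ -63.02 dB
∠T = 0.00° − 153.29° = -153.29°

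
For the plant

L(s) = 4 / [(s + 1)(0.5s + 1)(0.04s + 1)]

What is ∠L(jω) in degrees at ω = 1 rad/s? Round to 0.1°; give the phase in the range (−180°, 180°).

-73.9°

At ω = 1 rad/s:
pole (1 + j1·1) = 1 + j1 → |·| ≈ 1.4142, ∠ ≈ 45.00°
pole (1 + j1·0.5) = 1 + j0.5 → |·| ≈ 1.118, ∠ ≈ 26.57°
pole (1 + j1·0.04) = 1 + j0.04 → |·| ≈ 1.0008, ∠ ≈ 2.29°
∠L = (0°) − (45.00° + 26.57° + 2.29°) = -73.86°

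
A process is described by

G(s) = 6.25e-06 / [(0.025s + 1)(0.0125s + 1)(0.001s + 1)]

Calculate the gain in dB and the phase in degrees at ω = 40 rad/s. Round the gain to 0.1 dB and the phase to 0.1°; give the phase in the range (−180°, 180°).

At ω = 40 rad/s:
pole (1 + j40·0.025) = 1 + j1 → |·| ≈ 1.4142, ∠ ≈ 45.00°
pole (1 + j40·0.0125) = 1 + j0.5 → |·| ≈ 1.118, ∠ ≈ 26.57°
pole (1 + j40·0.001) = 1 + j0.04 → |·| ≈ 1.0008, ∠ ≈ 2.29°
|G| = 6.25e-06 · 1 / (1.4142 · 1.118 · 1.0008) ≈ 3.9498e-06
Gain = 20 log₁₀(3.9498e-06) ≈ -108.07 dB
∠G = (0°) − (45.00° + 26.57° + 2.29°) = -73.86°

-108.1 dB, -73.9°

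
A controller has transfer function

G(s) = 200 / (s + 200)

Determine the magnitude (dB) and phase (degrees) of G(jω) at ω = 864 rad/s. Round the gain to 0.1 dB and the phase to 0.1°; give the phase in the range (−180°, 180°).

-12.9 dB, -77.0°

At s = jω = j864:
pole (s+200): 200 + j864 → |·| = √(200²+864²) = √786496 ≈ 886.85, ∠ = arctan(864/200) ≈ 76.97°
|G| = 200 / 886.85 ≈ 0.22552
Gain = 20 log₁₀(0.22552) ≈ -12.94 dB
∠G = 0.00° − 76.97° = -76.97°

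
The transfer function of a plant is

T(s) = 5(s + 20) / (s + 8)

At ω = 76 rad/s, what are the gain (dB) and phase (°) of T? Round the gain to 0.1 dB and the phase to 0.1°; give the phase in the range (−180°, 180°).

14.2 dB, -8.7°

At s = jω = j76:
zero (s+20): 20 + j76 → |·| = √(20²+76²) = √6176 ≈ 78.588, ∠ = arctan(76/20) ≈ 75.26°
pole (s+8): 8 + j76 → |·| = √(8²+76²) = √5840 ≈ 76.42, ∠ = arctan(76/8) ≈ 83.99°
|T| = 5 · 78.588 / 76.42 ≈ 5.1418
Gain = 20 log₁₀(5.1418) ≈ 14.22 dB
∠T = 75.26° − 83.99° = -8.73°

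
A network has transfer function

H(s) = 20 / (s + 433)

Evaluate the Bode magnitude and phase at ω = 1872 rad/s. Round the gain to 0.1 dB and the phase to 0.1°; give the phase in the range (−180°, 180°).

-39.7 dB, -77.0°

At s = jω = j1872:
pole (s+433): 433 + j1872 → |·| = √(433²+1872²) = √3691873 ≈ 1921.4, ∠ = arctan(1872/433) ≈ 76.98°
|H| = 20 / 1921.4 ≈ 0.010409
Gain = 20 log₁₀(0.010409) ≈ -39.65 dB
∠H = 0.00° − 76.98° = -76.98°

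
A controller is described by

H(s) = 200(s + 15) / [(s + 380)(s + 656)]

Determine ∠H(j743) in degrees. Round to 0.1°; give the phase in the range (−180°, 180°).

At s = jω = j743:
zero (s+15): 15 + j743 → |·| = √(15²+743²) = √552274 ≈ 743.15, ∠ = arctan(743/15) ≈ 88.84°
pole (s+380): 380 + j743 → |·| = √(380²+743²) = √696449 ≈ 834.54, ∠ = arctan(743/380) ≈ 62.91°
pole (s+656): 656 + j743 → |·| = √(656²+743²) = √982385 ≈ 991.15, ∠ = arctan(743/656) ≈ 48.56°
∠H = 88.84° − 111.47° = -22.63°

-22.6°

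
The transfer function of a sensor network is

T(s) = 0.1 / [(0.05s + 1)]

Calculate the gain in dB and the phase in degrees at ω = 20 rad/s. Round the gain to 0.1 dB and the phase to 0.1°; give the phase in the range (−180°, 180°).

-23.0 dB, -45.0°

At ω = 20 rad/s:
pole (1 + j20·0.05) = 1 + j1 → |·| ≈ 1.4142, ∠ ≈ 45.00°
|T| = 0.1 · 1 / (1.4142) ≈ 0.070711
Gain = 20 log₁₀(0.070711) ≈ -23.01 dB
∠T = (0°) − (45.00°) = -45.00°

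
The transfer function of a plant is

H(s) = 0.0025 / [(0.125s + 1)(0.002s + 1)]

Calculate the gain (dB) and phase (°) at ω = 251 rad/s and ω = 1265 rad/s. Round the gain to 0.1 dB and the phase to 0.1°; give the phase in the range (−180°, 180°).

At ω = 251 rad/s:
pole (1 + j251·0.125) = 1 + j31.375 → |·| ≈ 31.391, ∠ ≈ 88.17°
pole (1 + j251·0.002) = 1 + j0.502 → |·| ≈ 1.1189, ∠ ≈ 26.66°
|H| = 0.0025 · 1 / (31.391 · 1.1189) ≈ 7.1178e-05
Gain = 20 log₁₀(7.1178e-05) ≈ -82.95 dB
∠H = (0°) − (88.17° + 26.66°) = -114.83°

At ω = 1265 rad/s:
pole (1 + j1265·0.125) = 1 + j158.125 → |·| ≈ 158.13, ∠ ≈ 89.64°
pole (1 + j1265·0.002) = 1 + j2.53 → |·| ≈ 2.7205, ∠ ≈ 68.43°
|H| = 0.0025 · 1 / (158.13 · 2.7205) ≈ 5.8113e-06
Gain = 20 log₁₀(5.8113e-06) ≈ -104.71 dB
∠H = (0°) − (89.64° + 68.43°) = -158.07°

ω = 251: -83.0 dB, -114.8°; ω = 1265: -104.7 dB, -158.1°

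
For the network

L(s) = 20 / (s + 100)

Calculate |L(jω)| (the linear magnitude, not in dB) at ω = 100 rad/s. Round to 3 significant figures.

Substitute s = j100:
Numerator: 20 = 20 + j0
Denominator: (j100) + 100 = 100 + j100
|N| = √(20² + 0²) ≈ 20, ∠N ≈ 0.00°
|D| = √(100² + 100²) ≈ 141.42, ∠D ≈ 45.00°
|L| = 20 / 141.42 ≈ 0.14142

0.141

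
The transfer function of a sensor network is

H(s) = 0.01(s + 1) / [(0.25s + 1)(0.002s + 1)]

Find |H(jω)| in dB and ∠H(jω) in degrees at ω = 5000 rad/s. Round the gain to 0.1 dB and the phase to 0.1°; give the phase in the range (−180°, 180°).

-48.0 dB, -84.3°

At ω = 5000 rad/s:
zero (1 + j5000·1) = 1 + j5000 → |·| ≈ 5000, ∠ ≈ 89.99°
pole (1 + j5000·0.25) = 1 + j1250 → |·| ≈ 1250, ∠ ≈ 89.95°
pole (1 + j5000·0.002) = 1 + j10 → |·| ≈ 10.05, ∠ ≈ 84.29°
|H| = 0.01 · 5000 / (1250 · 10.05) ≈ 0.0039801
Gain = 20 log₁₀(0.0039801) ≈ -48.00 dB
∠H = (89.99°) − (89.95° + 84.29°) = -84.25°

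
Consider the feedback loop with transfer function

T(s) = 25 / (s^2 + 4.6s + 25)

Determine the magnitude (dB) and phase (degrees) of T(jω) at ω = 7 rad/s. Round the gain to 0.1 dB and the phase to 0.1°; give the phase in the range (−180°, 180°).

-4.1 dB, -126.7°

At s = jω = j7:
quadratic: (j7)² + 4.6·j7 + 25 = -24 + j32.2 → |·| ≈ 40.16, ∠ ≈ 126.70°
|T| = 25 / 40.16 ≈ 0.62251
Gain = 20 log₁₀(0.62251) ≈ -4.12 dB
∠T = 0.00° − 126.70° = -126.70°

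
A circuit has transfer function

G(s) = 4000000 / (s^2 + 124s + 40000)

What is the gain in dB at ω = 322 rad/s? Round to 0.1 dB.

At s = jω = j322:
quadratic: (j322)² + 124·j322 + 40000 = -63684 + j39928 → |·| ≈ 75166, ∠ ≈ 147.91°
|G| = 4000000 / 75166 ≈ 53.216
Gain = 20 log₁₀(53.216) ≈ 34.52 dB

34.5 dB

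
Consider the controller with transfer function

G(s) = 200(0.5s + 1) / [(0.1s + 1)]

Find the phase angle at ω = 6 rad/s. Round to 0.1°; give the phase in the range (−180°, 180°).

At ω = 6 rad/s:
zero (1 + j6·0.5) = 1 + j3 → |·| ≈ 3.1623, ∠ ≈ 71.57°
pole (1 + j6·0.1) = 1 + j0.6 → |·| ≈ 1.1662, ∠ ≈ 30.96°
∠G = (71.57°) − (30.96°) = 40.61°

40.6°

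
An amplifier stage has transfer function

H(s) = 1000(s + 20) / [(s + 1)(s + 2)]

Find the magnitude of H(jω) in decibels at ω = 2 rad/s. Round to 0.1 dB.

At s = jω = j2:
zero (s+20): 20 + j2 → |·| = √(20²+2²) = √404 ≈ 20.1, ∠ = arctan(2/20) ≈ 5.71°
pole (s+1): 1 + j2 → |·| = √(1²+2²) = √5 ≈ 2.2361, ∠ = arctan(2/1) ≈ 63.43°
pole (s+2): 2 + j2 → |·| = √(2²+2²) = √8 ≈ 2.8284, ∠ = arctan(2/2) ≈ 45.00°
|H| = 1000 · 20.1 / 6.3246 ≈ 3178.1
Gain = 20 log₁₀(3178.1) ≈ 70.04 dB

70.0 dB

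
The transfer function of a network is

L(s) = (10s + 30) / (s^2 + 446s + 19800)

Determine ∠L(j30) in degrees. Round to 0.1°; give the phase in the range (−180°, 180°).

49.0°

Substitute s = j30:
Numerator: 10(j30) + 30 = 30 + j300
Denominator: (j30)^2 + 446(j30) + 19800 = 18900 + j13380
|N| = √(30² + 300²) ≈ 301.5, ∠N ≈ 84.29°
|D| = √(18900² + 13380²) ≈ 23157, ∠D ≈ 35.30°
∠L = 84.29° − 35.30° = 48.99°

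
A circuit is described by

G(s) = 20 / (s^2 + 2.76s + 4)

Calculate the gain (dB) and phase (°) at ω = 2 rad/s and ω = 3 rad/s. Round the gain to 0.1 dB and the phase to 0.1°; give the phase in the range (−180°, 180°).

ω = 2: 11.2 dB, -90.0°; ω = 3: 6.3 dB, -121.1°

At s = jω = j2:
quadratic: (j2)² + 2.76·j2 + 4 = 0 + j5.52 → |·| ≈ 5.52, ∠ ≈ 90.00°
|G| = 20 / 5.52 ≈ 3.6232
Gain = 20 log₁₀(3.6232) ≈ 11.18 dB
∠G = 0.00° − 90.00° = -90.00°

At s = jω = j3:
quadratic: (j3)² + 2.76·j3 + 4 = -5 + j8.28 → |·| ≈ 9.6726, ∠ ≈ 121.13°
|G| = 20 / 9.6726 ≈ 2.0677
Gain = 20 log₁₀(2.0677) ≈ 6.31 dB
∠G = 0.00° − 121.13° = -121.13°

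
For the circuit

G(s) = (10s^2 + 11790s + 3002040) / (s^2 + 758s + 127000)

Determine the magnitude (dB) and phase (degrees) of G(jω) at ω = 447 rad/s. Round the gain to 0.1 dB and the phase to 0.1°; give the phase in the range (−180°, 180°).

23.8 dB, -22.9°

Substitute s = j447:
Numerator: 10(j447)^2 + 11790(j447) + 3002040 = 1003950 + j5270130
Denominator: (j447)^2 + 758(j447) + 127000 = -72809 + j338826
|N| = √(1003950² + 5270130²) ≈ 5.3649e+06, ∠N ≈ 79.21°
|D| = √(72809² + 338826²) ≈ 3.4656e+05, ∠D ≈ 102.13°
|G| = 5.3649e+06 / 3.4656e+05 ≈ 15.48
Gain = 20 log₁₀(15.48) ≈ 23.80 dB
∠G = 79.21° − 102.13° = -22.92°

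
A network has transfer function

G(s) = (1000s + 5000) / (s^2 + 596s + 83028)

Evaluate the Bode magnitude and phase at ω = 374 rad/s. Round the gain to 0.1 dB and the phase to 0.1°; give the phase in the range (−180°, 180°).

4.2 dB, -15.1°

Substitute s = j374:
Numerator: 1000(j374) + 5000 = 5000 + j374000
Denominator: (j374)^2 + 596(j374) + 83028 = -56848 + j222904
|N| = √(5000² + 374000²) ≈ 3.7403e+05, ∠N ≈ 89.23°
|D| = √(56848² + 222904²) ≈ 2.3004e+05, ∠D ≈ 104.31°
|G| = 3.7403e+05 / 2.3004e+05 ≈ 1.6259
Gain = 20 log₁₀(1.6259) ≈ 4.22 dB
∠G = 89.23° − 104.31° = -15.08°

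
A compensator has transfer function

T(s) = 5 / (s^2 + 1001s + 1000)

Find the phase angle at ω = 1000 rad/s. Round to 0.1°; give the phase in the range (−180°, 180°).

Substitute s = j1000:
Numerator: 5 = 5 + j0
Denominator: (j1000)^2 + 1001(j1000) + 1000 = -999000 + j1001000
|N| = √(5² + 0²) ≈ 5, ∠N ≈ 0.00°
|D| = √(999000² + 1001000²) ≈ 1.4142e+06, ∠D ≈ 134.94°
∠T = 0.00° − 134.94° = -134.94°

-134.9°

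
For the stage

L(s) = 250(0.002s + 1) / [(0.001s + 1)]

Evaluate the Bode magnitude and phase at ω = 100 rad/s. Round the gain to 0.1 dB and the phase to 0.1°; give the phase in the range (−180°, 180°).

At ω = 100 rad/s:
zero (1 + j100·0.002) = 1 + j0.2 → |·| ≈ 1.0198, ∠ ≈ 11.31°
pole (1 + j100·0.001) = 1 + j0.1 → |·| ≈ 1.005, ∠ ≈ 5.71°
|L| = 250 · 1.0198 / (1.005) ≈ 253.68
Gain = 20 log₁₀(253.68) ≈ 48.09 dB
∠L = (11.31°) − (5.71°) = 5.60°

48.1 dB, 5.6°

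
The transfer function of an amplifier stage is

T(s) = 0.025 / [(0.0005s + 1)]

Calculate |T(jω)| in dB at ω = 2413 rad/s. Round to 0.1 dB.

-35.9 dB

At ω = 2413 rad/s:
pole (1 + j2413·0.0005) = 1 + j1.2065 → |·| ≈ 1.567, ∠ ≈ 50.35°
|T| = 0.025 · 1 / (1.567) ≈ 0.015954
Gain = 20 log₁₀(0.015954) ≈ -35.94 dB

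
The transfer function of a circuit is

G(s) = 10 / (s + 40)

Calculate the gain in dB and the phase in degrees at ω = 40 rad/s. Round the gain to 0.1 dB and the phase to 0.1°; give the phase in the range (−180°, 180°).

At s = jω = j40:
pole (s+40): 40 + j40 → |·| = √(40²+40²) = √3200 ≈ 56.569, ∠ = arctan(40/40) ≈ 45.00°
|G| = 10 / 56.569 ≈ 0.17678
Gain = 20 log₁₀(0.17678) ≈ -15.05 dB
∠G = 0.00° − 45.00° = -45.00°

-15.1 dB, -45.0°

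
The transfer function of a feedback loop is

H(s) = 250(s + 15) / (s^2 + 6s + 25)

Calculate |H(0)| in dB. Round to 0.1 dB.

43.5 dB

H(0) = 250·15 / 25 = 150
20 log₁₀(150) ≈ 43.52 dB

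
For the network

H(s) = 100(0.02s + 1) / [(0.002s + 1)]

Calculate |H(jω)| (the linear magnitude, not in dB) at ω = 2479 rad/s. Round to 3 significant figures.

At ω = 2479 rad/s:
zero (1 + j2479·0.02) = 1 + j49.58 → |·| ≈ 49.59, ∠ ≈ 88.84°
pole (1 + j2479·0.002) = 1 + j4.958 → |·| ≈ 5.0578, ∠ ≈ 78.60°
|H| = 100 · 49.59 / (5.0578) ≈ 980.47

980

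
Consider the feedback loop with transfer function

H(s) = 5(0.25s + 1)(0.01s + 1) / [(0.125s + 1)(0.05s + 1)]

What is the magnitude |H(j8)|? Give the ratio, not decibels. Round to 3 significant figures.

7.36

At ω = 8 rad/s:
zero (1 + j8·0.25) = 1 + j2 → |·| ≈ 2.2361, ∠ ≈ 63.43°
zero (1 + j8·0.01) = 1 + j0.08 → |·| ≈ 1.0032, ∠ ≈ 4.57°
pole (1 + j8·0.125) = 1 + j1 → |·| ≈ 1.4142, ∠ ≈ 45.00°
pole (1 + j8·0.05) = 1 + j0.4 → |·| ≈ 1.077, ∠ ≈ 21.80°
|H| = 5 · 2.2361 · 1.0032 / (1.4142 · 1.077) ≈ 7.3641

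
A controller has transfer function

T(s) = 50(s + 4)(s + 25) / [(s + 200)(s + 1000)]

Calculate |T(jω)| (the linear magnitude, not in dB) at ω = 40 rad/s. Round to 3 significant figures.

At s = jω = j40:
zero (s+4): 4 + j40 → |·| = √(4²+40²) = √1616 ≈ 40.2, ∠ = arctan(40/4) ≈ 84.29°
zero (s+25): 25 + j40 → |·| = √(25²+40²) = √2225 ≈ 47.17, ∠ = arctan(40/25) ≈ 57.99°
pole (s+200): 200 + j40 → |·| = √(200²+40²) = √41600 ≈ 203.96, ∠ = arctan(40/200) ≈ 11.31°
pole (s+1000): 1000 + j40 → |·| = √(1000²+40²) = √1001600 ≈ 1000.8, ∠ = arctan(40/1000) ≈ 2.29°
|T| = 50 · 1896.2 / 2.0412e+05 ≈ 0.46448

0.464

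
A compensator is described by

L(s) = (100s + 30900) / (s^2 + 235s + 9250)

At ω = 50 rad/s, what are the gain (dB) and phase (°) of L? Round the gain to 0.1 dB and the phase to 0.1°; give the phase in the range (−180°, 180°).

Substitute s = j50:
Numerator: 100(j50) + 30900 = 30900 + j5000
Denominator: (j50)^2 + 235(j50) + 9250 = 6750 + j11750
|N| = √(30900² + 5000²) ≈ 31302, ∠N ≈ 9.19°
|D| = √(6750² + 11750²) ≈ 13551, ∠D ≈ 60.12°
|L| = 31302 / 13551 ≈ 2.3099
Gain = 20 log₁₀(2.3099) ≈ 7.27 dB
∠L = 9.19° − 60.12° = -50.93°

7.3 dB, -50.9°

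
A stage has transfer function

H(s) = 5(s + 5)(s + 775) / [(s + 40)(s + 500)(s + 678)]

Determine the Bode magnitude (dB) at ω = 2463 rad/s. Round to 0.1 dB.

-53.9 dB

At s = jω = j2463:
zero (s+5): 5 + j2463 → |·| = √(5²+2463²) = √6066394 ≈ 2463, ∠ = arctan(2463/5) ≈ 89.88°
zero (s+775): 775 + j2463 → |·| = √(775²+2463²) = √6666994 ≈ 2582.1, ∠ = arctan(2463/775) ≈ 72.53°
pole (s+40): 40 + j2463 → |·| = √(40²+2463²) = √6067969 ≈ 2463.3, ∠ = arctan(2463/40) ≈ 89.07°
pole (s+500): 500 + j2463 → |·| = √(500²+2463²) = √6316369 ≈ 2513.2, ∠ = arctan(2463/500) ≈ 78.52°
pole (s+678): 678 + j2463 → |·| = √(678²+2463²) = √6526053 ≈ 2554.6, ∠ = arctan(2463/678) ≈ 74.61°
|H| = 5 · 6.3597e+06 / 1.5815e+10 ≈ 0.0020107
Gain = 20 log₁₀(0.0020107) ≈ -53.93 dB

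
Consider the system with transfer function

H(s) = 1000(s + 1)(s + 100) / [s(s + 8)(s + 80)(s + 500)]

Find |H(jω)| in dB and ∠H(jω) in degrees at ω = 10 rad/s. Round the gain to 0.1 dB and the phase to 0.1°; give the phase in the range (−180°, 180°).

At s = jω = j10:
zero (s+1): 1 + j10 → |·| = √(1²+10²) = √101 ≈ 10.05, ∠ = arctan(10/1) ≈ 84.29°
zero (s+100): 100 + j10 → |·| = √(100²+10²) = √10100 ≈ 100.5, ∠ = arctan(10/100) ≈ 5.71°
pole (s+8): 8 + j10 → |·| = √(8²+10²) = √164 ≈ 12.806, ∠ = arctan(10/8) ≈ 51.34°
pole (s+80): 80 + j10 → |·| = √(80²+10²) = √6500 ≈ 80.623, ∠ = arctan(10/80) ≈ 7.13°
pole (s+500): 500 + j10 → |·| = √(500²+10²) = √250100 ≈ 500.1, ∠ = arctan(10/500) ≈ 1.15°
pole at origin: |s| = 10, ∠ = 90.00° (in denominator)
|H| = 1000 · 1010 / 5.1633e+06 ≈ 0.19561
Gain = 20 log₁₀(0.19561) ≈ -14.17 dB
∠H = 90.00° − 149.62° = -59.62°

-14.2 dB, -59.6°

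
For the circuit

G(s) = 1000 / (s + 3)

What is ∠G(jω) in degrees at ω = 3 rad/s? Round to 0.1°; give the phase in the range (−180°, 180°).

-45.0°

At s = jω = j3:
pole (s+3): 3 + j3 → |·| = √(3²+3²) = √18 ≈ 4.2426, ∠ = arctan(3/3) ≈ 45.00°
∠G = 0.00° − 45.00° = -45.00°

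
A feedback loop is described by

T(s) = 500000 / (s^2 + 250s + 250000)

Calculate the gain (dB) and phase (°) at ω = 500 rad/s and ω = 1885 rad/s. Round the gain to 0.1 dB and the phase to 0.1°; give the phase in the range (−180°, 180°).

At s = jω = j500:
quadratic: (j500)² + 250·j500 + 250000 = 0 + j125000 → |·| ≈ 1.25e+05, ∠ ≈ 90.00°
|T| = 500000 / 1.25e+05 ≈ 4
Gain = 20 log₁₀(4) ≈ 12.04 dB
∠T = 0.00° − 90.00° = -90.00°

At s = jω = j1885:
quadratic: (j1885)² + 250·j1885 + 250000 = -3303225 + j471250 → |·| ≈ 3.3367e+06, ∠ ≈ 171.88°
|T| = 500000 / 3.3367e+06 ≈ 0.14985
Gain = 20 log₁₀(0.14985) ≈ -16.49 dB
∠T = 0.00° − 171.88° = -171.88°

ω = 500: 12.0 dB, -90.0°; ω = 1885: -16.5 dB, -171.9°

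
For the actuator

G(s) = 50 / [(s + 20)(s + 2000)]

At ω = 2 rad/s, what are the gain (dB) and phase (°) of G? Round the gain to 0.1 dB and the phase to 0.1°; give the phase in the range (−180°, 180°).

-58.1 dB, -5.8°

At s = jω = j2:
pole (s+20): 20 + j2 → |·| = √(20²+2²) = √404 ≈ 20.1, ∠ = arctan(2/20) ≈ 5.71°
pole (s+2000): 2000 + j2 → |·| = √(2000²+2²) = √4000004 ≈ 2000, ∠ = arctan(2/2000) ≈ 0.06°
|G| = 50 / 40200 ≈ 0.0012438
Gain = 20 log₁₀(0.0012438) ≈ -58.10 dB
∠G = 0.00° − 5.77° = -5.77°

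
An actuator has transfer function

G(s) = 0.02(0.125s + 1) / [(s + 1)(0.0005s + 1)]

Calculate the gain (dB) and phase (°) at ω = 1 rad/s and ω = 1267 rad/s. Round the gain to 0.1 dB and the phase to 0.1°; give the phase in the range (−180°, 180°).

At ω = 1 rad/s:
zero (1 + j1·0.125) = 1 + j0.125 → |·| ≈ 1.0078, ∠ ≈ 7.13°
pole (1 + j1·1) = 1 + j1 → |·| ≈ 1.4142, ∠ ≈ 45.00°
pole (1 + j1·0.0005) = 1 + j0.0005 → |·| ≈ 1, ∠ ≈ 0.03°
|G| = 0.02 · 1.0078 / (1.4142 · 1) ≈ 0.014253
Gain = 20 log₁₀(0.014253) ≈ -36.92 dB
∠G = (7.13°) − (45.00° + 0.03°) = -37.90°

At ω = 1267 rad/s:
zero (1 + j1267·0.125) = 1 + j158.375 → |·| ≈ 158.38, ∠ ≈ 89.64°
pole (1 + j1267·1) = 1 + j1267 → |·| ≈ 1267, ∠ ≈ 89.95°
pole (1 + j1267·0.0005) = 1 + j0.6335 → |·| ≈ 1.1838, ∠ ≈ 32.35°
|G| = 0.02 · 158.38 / (1267 · 1.1838) ≈ 0.0021119
Gain = 20 log₁₀(0.0021119) ≈ -53.51 dB
∠G = (89.64°) − (89.95° + 32.35°) = -32.66°

ω = 1: -36.9 dB, -37.9°; ω = 1267: -53.5 dB, -32.7°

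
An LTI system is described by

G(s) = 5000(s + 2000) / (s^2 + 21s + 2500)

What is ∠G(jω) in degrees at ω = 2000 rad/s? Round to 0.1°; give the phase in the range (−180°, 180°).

At s = jω = j2000:
zero (s+2000): 2000 + j2000 → |·| = √(2000²+2000²) = √8000000 ≈ 2828.4, ∠ = arctan(2000/2000) ≈ 45.00°
quadratic: (j2000)² + 21·j2000 + 2500 = -3997500 + j42000 → |·| ≈ 3.9977e+06, ∠ ≈ 179.40°
∠G = 45.00° − 179.40° = -134.40°

-134.4°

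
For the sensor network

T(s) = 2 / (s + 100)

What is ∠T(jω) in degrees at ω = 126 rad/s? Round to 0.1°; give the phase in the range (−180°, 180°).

Substitute s = j126:
Numerator: 2 = 2 + j0
Denominator: (j126) + 100 = 100 + j126
|N| = √(2² + 0²) ≈ 2, ∠N ≈ 0.00°
|D| = √(100² + 126²) ≈ 160.86, ∠D ≈ 51.56°
∠T = 0.00° − 51.56° = -51.56°

-51.6°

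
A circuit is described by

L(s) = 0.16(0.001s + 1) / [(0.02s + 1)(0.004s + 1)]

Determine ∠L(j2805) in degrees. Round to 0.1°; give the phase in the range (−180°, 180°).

At ω = 2805 rad/s:
zero (1 + j2805·0.001) = 1 + j2.805 → |·| ≈ 2.9779, ∠ ≈ 70.38°
pole (1 + j2805·0.02) = 1 + j56.1 → |·| ≈ 56.109, ∠ ≈ 88.98°
pole (1 + j2805·0.004) = 1 + j11.22 → |·| ≈ 11.264, ∠ ≈ 84.91°
∠L = (70.38°) − (88.98° + 84.91°) = -103.51°

-103.5°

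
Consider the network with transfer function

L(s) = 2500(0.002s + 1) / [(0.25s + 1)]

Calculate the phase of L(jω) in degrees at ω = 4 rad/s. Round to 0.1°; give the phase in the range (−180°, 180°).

At ω = 4 rad/s:
zero (1 + j4·0.002) = 1 + j0.008 → |·| ≈ 1, ∠ ≈ 0.46°
pole (1 + j4·0.25) = 1 + j1 → |·| ≈ 1.4142, ∠ ≈ 45.00°
∠L = (0.46°) − (45.00°) = -44.54°

-44.5°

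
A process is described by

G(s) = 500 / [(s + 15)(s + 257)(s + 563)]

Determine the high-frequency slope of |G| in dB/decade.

Each pole contributes −20 dB/decade at high frequency; each zero contributes +20 dB/decade.
Net: 0 zero(s) − 3 pole(s) → -60 dB/decade.

-60 dB/decade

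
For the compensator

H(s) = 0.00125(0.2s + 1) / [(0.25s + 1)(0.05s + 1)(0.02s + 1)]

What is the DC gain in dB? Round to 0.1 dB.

-58.1 dB

H(0) = 0.00125 · 1 / 1 = 0.00125
20 log₁₀(0.00125) ≈ -58.06 dB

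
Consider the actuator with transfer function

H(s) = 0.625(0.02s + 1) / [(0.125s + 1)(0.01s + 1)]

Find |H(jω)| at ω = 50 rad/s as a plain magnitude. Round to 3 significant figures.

0.125

At ω = 50 rad/s:
zero (1 + j50·0.02) = 1 + j1 → |·| ≈ 1.4142, ∠ ≈ 45.00°
pole (1 + j50·0.125) = 1 + j6.25 → |·| ≈ 6.3295, ∠ ≈ 80.91°
pole (1 + j50·0.01) = 1 + j0.5 → |·| ≈ 1.118, ∠ ≈ 26.57°
|H| = 0.625 · 1.4142 / (6.3295 · 1.118) ≈ 0.1249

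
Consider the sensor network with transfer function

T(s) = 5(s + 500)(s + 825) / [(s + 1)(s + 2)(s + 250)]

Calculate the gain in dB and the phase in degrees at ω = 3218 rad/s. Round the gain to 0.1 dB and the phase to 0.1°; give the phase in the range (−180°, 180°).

At s = jω = j3218:
zero (s+500): 500 + j3218 → |·| = √(500²+3218²) = √10605524 ≈ 3256.6, ∠ = arctan(3218/500) ≈ 81.17°
zero (s+825): 825 + j3218 → |·| = √(825²+3218²) = √11036149 ≈ 3322.1, ∠ = arctan(3218/825) ≈ 75.62°
pole (s+1): 1 + j3218 → |·| = √(1²+3218²) = √10355525 ≈ 3218, ∠ = arctan(3218/1) ≈ 89.98°
pole (s+2): 2 + j3218 → |·| = √(2²+3218²) = √10355528 ≈ 3218, ∠ = arctan(3218/2) ≈ 89.96°
pole (s+250): 250 + j3218 → |·| = √(250²+3218²) = √10418024 ≈ 3227.7, ∠ = arctan(3218/250) ≈ 85.56°
|T| = 5 · 1.0819e+07 / 3.3425e+10 ≈ 0.0016184
Gain = 20 log₁₀(0.0016184) ≈ -55.82 dB
∠T = 156.79° − 265.50° = -108.71°

-55.8 dB, -108.7°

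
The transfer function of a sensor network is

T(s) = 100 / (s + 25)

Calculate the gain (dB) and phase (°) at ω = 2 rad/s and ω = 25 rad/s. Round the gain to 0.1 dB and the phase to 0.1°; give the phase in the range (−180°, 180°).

At s = jω = j2:
pole (s+25): 25 + j2 → |·| = √(25²+2²) = √629 ≈ 25.08, ∠ = arctan(2/25) ≈ 4.57°
|T| = 100 / 25.08 ≈ 3.9872
Gain = 20 log₁₀(3.9872) ≈ 12.01 dB
∠T = 0.00° − 4.57° = -4.57°

At s = jω = j25:
pole (s+25): 25 + j25 → |·| = √(25²+25²) = √1250 ≈ 35.355, ∠ = arctan(25/25) ≈ 45.00°
|T| = 100 / 35.355 ≈ 2.8285
Gain = 20 log₁₀(2.8285) ≈ 9.03 dB
∠T = 0.00° − 45.00° = -45.00°

ω = 2: 12.0 dB, -4.6°; ω = 25: 9.0 dB, -45.0°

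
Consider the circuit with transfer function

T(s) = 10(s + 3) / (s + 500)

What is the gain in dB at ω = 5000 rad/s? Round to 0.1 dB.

At s = jω = j5000:
zero (s+3): 3 + j5000 → |·| = √(3²+5000²) = √25000009 ≈ 5000, ∠ = arctan(5000/3) ≈ 89.97°
pole (s+500): 500 + j5000 → |·| = √(500²+5000²) = √25250000 ≈ 5024.9, ∠ = arctan(5000/500) ≈ 84.29°
|T| = 10 · 5000 / 5024.9 ≈ 9.9504
Gain = 20 log₁₀(9.9504) ≈ 19.96 dB

20.0 dB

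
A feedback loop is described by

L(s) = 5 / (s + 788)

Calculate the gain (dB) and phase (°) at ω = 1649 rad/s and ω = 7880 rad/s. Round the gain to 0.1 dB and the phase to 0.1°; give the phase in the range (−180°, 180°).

ω = 1649: -51.3 dB, -64.5°; ω = 7880: -64.0 dB, -84.3°

At s = jω = j1649:
pole (s+788): 788 + j1649 → |·| = √(788²+1649²) = √3340145 ≈ 1827.6, ∠ = arctan(1649/788) ≈ 64.46°
|L| = 5 / 1827.6 ≈ 0.0027358
Gain = 20 log₁₀(0.0027358) ≈ -51.26 dB
∠L = 0.00° − 64.46° = -64.46°

At s = jω = j7880:
pole (s+788): 788 + j7880 → |·| = √(788²+7880²) = √62715344 ≈ 7919.3, ∠ = arctan(7880/788) ≈ 84.29°
|L| = 5 / 7919.3 ≈ 0.00063137
Gain = 20 log₁₀(0.00063137) ≈ -63.99 dB
∠L = 0.00° − 84.29° = -84.29°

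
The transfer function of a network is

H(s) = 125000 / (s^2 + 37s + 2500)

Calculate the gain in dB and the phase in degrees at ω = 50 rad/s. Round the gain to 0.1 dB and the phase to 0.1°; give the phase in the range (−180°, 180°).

36.6 dB, -90.0°

At s = jω = j50:
quadratic: (j50)² + 37·j50 + 2500 = 0 + j1850 → |·| ≈ 1850, ∠ ≈ 90.00°
|H| = 125000 / 1850 ≈ 67.568
Gain = 20 log₁₀(67.568) ≈ 36.59 dB
∠H = 0.00° − 90.00° = -90.00°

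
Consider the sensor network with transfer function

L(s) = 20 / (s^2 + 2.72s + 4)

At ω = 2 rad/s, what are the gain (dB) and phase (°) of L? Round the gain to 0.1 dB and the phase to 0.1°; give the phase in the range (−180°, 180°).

At s = jω = j2:
quadratic: (j2)² + 2.72·j2 + 4 = 0 + j5.44 → |·| ≈ 5.44, ∠ ≈ 90.00°
|L| = 20 / 5.44 ≈ 3.6765
Gain = 20 log₁₀(3.6765) ≈ 11.31 dB
∠L = 0.00° − 90.00° = -90.00°

11.3 dB, -90.0°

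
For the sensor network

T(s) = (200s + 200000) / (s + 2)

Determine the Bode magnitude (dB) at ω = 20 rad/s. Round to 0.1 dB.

Substitute s = j20:
Numerator: 200(j20) + 200000 = 200000 + j4000
Denominator: (j20) + 2 = 2 + j20
|N| = √(200000² + 4000²) ≈ 2.0004e+05, ∠N ≈ 1.15°
|D| = √(2² + 20²) ≈ 20.1, ∠D ≈ 84.29°
|T| = 2.0004e+05 / 20.1 ≈ 9952.2
Gain = 20 log₁₀(9952.2) ≈ 79.96 dB

80.0 dB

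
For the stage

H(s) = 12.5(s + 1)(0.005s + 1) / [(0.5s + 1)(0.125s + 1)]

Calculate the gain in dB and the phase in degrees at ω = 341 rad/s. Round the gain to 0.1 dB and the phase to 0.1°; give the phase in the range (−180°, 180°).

1.3 dB, -28.9°

At ω = 341 rad/s:
zero (1 + j341·1) = 1 + j341 → |·| ≈ 341, ∠ ≈ 89.83°
zero (1 + j341·0.005) = 1 + j1.705 → |·| ≈ 1.9766, ∠ ≈ 59.61°
pole (1 + j341·0.5) = 1 + j170.5 → |·| ≈ 170.5, ∠ ≈ 89.66°
pole (1 + j341·0.125) = 1 + j42.625 → |·| ≈ 42.637, ∠ ≈ 88.66°
|H| = 12.5 · 341 · 1.9766 / (170.5 · 42.637) ≈ 1.159
Gain = 20 log₁₀(1.159) ≈ 1.28 dB
∠H = (89.83° + 59.61°) − (89.66° + 88.66°) = -28.88°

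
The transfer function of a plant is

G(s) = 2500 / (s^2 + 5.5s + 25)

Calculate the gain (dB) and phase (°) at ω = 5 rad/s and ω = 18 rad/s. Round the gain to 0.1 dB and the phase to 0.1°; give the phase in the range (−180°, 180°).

ω = 5: 39.2 dB, -90.0°; ω = 18: 18.0 dB, -161.7°

At s = jω = j5:
quadratic: (j5)² + 5.5·j5 + 25 = 0 + j27.5 → |·| ≈ 27.5, ∠ ≈ 90.00°
|G| = 2500 / 27.5 ≈ 90.909
Gain = 20 log₁₀(90.909) ≈ 39.17 dB
∠G = 0.00° − 90.00° = -90.00°

At s = jω = j18:
quadratic: (j18)² + 5.5·j18 + 25 = -299 + j99 → |·| ≈ 314.96, ∠ ≈ 161.68°
|G| = 2500 / 314.96 ≈ 7.9375
Gain = 20 log₁₀(7.9375) ≈ 17.99 dB
∠G = 0.00° − 161.68° = -161.68°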